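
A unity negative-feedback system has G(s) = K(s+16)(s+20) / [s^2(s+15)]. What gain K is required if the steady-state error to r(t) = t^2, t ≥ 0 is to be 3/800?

System type = 2 (two poles at s=0).
K_a = lim_{s→0} s^2·G(s) = K·16·20 / (15) = (64/3)·K.
e_ss = 2/K_a = 3/800 ⇒ K_a = 1600/3 ⇒ K = (1600/3)/(64/3) = 25.

25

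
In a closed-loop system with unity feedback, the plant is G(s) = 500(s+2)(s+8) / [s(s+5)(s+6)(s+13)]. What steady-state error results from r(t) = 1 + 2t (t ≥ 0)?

0.0975

System type = 1 (one pole at s=0). Treating each term separately:
  • 1: tracked with zero error.
  • 2t: e_ss = 2/K_v with K_v=800/39 → 0.0975.
Total e_ss = 0.0975.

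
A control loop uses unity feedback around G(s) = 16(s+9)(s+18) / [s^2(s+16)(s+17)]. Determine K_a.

Two free integrators in G(s): this is a type 2 system.
K_a = lim_{s→0} s^2·G(s) = 16·9·18 / (16·17) = 162/17.

162/17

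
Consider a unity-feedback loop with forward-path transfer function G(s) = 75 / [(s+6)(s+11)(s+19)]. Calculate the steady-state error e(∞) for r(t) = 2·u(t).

836/443

No free integrators in G(s): this is a type 0 system.
K_p = lim_{s→0} G(s) = 75 / (6·11·19) = 25/418.
e_ss = 2/(1 + K_p) = 2/(443/418) = 836/443.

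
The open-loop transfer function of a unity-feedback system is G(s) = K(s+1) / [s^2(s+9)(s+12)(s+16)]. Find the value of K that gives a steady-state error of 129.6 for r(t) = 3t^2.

80

Two free integrators in G(s): this is a type 2 system.
K_a = lim_{s→0} s^2·G(s) = K·1 / (9·12·16) = (1/1728)·K.
e_ss = 6/K_a = 129.6 ⇒ K_a = 5/108 ⇒ K = (5/108)/(1/1728) = 80.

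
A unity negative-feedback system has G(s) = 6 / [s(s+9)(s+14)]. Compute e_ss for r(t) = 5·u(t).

0

One free integrator in G(s): this is a type 1 system.
K_p = ∞ for a type-1 system; e_ss to a step is zero.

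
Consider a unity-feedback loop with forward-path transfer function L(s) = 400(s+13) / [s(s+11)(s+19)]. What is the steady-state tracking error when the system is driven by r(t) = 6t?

627/2600

L(s) has one factor of s in the denominator, so the system is type 1.
K_v = lim_{s→0} s·L(s) = 400·13 / (11·19) = 5200/209.
e_ss = 6/K_v = 6/(5200/209) = 627/2600.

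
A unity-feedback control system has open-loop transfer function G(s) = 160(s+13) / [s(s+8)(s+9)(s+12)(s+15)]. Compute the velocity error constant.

System type = 1 (one pole at s=0).
K_v = lim_{s→0} s·G(s) = 160·13 / (8·9·12·15) = 13/81.

13/81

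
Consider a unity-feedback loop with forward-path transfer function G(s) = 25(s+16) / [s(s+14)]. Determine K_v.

One free integrator in G(s): this is a type 1 system.
K_v = lim_{s→0} s·G(s) = 25·16 / (14) = 200/7.

200/7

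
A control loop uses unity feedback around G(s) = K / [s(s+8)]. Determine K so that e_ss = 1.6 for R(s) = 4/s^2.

20

G(s) has one factor of s in the denominator, so the system is type 1.
K_v = lim_{s→0} s·G(s) = K / (8) = 0.125·K.
e_ss = 4/K_v = 1.6 ⇒ K_v = 2.5 ⇒ K = 2.5/0.125 = 20.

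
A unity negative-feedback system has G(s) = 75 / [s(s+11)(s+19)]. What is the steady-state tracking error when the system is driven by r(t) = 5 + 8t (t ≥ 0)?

1672/75

One free integrator in G(s): this is a type 1 system. Taking each input component in turn:
  • 5: tracked with zero error.
  • 8t: e_ss = 8/K_v with K_v=75/209 → 1672/75.
Total e_ss = 1672/75.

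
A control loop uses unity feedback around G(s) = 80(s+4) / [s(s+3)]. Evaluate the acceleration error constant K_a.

The open loop has one pole at the origin → type 1 system.
K_a = lim_{s→0} s^2·G(s) = 0 (the extra factor of s kills the finite limit).

0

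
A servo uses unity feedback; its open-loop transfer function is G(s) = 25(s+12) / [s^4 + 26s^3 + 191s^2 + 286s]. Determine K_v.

150/143

Factoring s from the denominator leaves a polynomial with constant term 286, so the system is type 1.
K_v = lim_{s→0} s·G(s) = 25·12 / 286 = 150/143.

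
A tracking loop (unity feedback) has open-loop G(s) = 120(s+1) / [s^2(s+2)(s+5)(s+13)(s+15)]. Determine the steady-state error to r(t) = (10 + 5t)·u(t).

G(s) has two factors of s in the denominator, so the system is type 2. By superposition:
  • 10: tracked with zero error.
  • 5t: tracked with zero error.
Total e_ss = 0.

0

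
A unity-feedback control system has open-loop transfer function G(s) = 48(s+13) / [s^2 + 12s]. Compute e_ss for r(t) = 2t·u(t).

Lowest-order denominator term is 12s, so the open loop has 1 pole at the origin → type 1 system.
K_v = lim_{s→0} s·G(s) = 48·13 / 12 = 52.
e_ss = 2/K_v = 2/52 = 1/26.

1/26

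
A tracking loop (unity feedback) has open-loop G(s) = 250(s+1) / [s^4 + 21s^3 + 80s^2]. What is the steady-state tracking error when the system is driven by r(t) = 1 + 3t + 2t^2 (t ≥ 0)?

Factoring s^2 from the denominator leaves a polynomial with constant term 80, so the system is type 2. Taking each input component in turn:
  • 1: tracked with zero error.
  • 3t: tracked with zero error.
  • 2t^2: e_ss = 4/K_a with K_a=3.125 → 1.28.
Total e_ss = 1.28.

1.28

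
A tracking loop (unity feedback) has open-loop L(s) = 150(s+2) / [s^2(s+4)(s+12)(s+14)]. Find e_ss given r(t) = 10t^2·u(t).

44.8

Two free integrators in L(s): this is a type 2 system.
K_a = lim_{s→0} s^2·L(s) = 150·2 / (4·12·14) = 25/56.
r(t) = 10t^2 gives R(s) = 20/s^3.
e_ss = 20/K_a = 20/(25/56) = 44.8.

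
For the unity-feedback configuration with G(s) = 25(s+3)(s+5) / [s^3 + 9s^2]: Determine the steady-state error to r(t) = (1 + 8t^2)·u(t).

0.384

Factoring s^2 from the denominator leaves a polynomial with constant term 9, so the system is type 2. Treating each term separately:
  • 1: tracked with zero error.
  • 8t^2: e_ss = 16/K_a with K_a=125/3 → 0.384.
Total e_ss = 0.384.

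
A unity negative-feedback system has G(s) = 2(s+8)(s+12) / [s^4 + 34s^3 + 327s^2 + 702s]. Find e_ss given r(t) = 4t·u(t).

14.625

The denominator has no term below 702s — 1 pole at s=0, type 1.
K_v = lim_{s→0} s·G(s) = 2·8·12 / 702 = 32/117.
e_ss = 4/K_v = 4/(32/117) = 14.625.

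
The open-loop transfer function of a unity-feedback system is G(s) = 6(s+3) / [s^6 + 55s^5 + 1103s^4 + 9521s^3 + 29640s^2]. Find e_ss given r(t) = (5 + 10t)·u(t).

0

The denominator has no term below 29640s^2 — 2 poles at s=0, type 2. Taking each input component in turn:
  • 5: tracked with zero error.
  • 10t: tracked with zero error.
Total e_ss = 0.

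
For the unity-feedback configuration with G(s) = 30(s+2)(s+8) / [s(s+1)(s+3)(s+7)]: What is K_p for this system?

K_p = lim_{s→0} G(s); with 1 pole at the origin the limit diverges, so K_p = ∞.

infinity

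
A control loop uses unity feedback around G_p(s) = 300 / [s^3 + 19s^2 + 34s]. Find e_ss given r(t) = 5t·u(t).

17/30

Factoring s from the denominator leaves a polynomial with constant term 34, so the system is type 1.
K_v = lim_{s→0} s·G_p(s) = 300 / 34 = 150/17.
e_ss = 5/K_v = 5/(150/17) = 17/30.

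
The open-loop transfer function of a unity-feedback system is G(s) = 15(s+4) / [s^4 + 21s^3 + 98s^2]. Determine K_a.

Factoring s^2 from the denominator leaves a polynomial with constant term 98, so the system is type 2.
K_a = lim_{s→0} s^2·G(s) = 15·4 / 98 = 30/49.

30/49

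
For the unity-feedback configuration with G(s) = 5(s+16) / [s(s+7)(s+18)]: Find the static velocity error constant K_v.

40/63

One free integrator in G(s): this is a type 1 system.
K_v = lim_{s→0} s·G(s) = 5·16 / (7·18) = 40/63.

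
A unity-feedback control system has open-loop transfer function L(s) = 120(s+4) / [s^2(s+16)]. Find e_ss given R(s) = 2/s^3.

1/15

System type = 2 (two poles at s=0).
K_a = lim_{s→0} s^2·L(s) = 120·4 / (16) = 30.
r(t) = t^2 gives R(s) = 2/s^3.
e_ss = 2/K_a = 2/30 = 1/15.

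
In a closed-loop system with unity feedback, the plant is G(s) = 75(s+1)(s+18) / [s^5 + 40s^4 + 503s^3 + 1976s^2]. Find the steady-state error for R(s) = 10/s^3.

The denominator has no term below 1976s^2 — 2 poles at s=0, type 2.
K_a = lim_{s→0} s^2·G(s) = 75·1·18 / 1976 = 675/988.
r(t) = 5t^2 gives R(s) = 10/s^3.
e_ss = 10/K_a = 10/(675/988) = 1976/135.

1976/135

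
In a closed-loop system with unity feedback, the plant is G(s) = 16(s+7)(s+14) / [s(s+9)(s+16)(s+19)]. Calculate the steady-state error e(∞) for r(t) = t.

System type = 1 (one pole at s=0).
K_v = lim_{s→0} s·G(s) = 16·7·14 / (9·16·19) = 98/171.
e_ss = 1/K_v = 1/(98/171) = 171/98.

171/98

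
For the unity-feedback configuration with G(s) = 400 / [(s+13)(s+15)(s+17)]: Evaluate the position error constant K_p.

80/663

System type = 0 (no poles at s=0).
K_p = lim_{s→0} G(s) = 400 / (13·15·17) = 80/663.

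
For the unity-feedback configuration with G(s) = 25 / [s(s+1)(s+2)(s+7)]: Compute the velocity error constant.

One free integrator in G(s): this is a type 1 system.
K_v = lim_{s→0} s·G(s) = 25 / (1·2·7) = 25/14.

25/14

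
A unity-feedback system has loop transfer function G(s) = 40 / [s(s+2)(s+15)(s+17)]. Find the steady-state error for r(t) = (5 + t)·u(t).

System type = 1 (one pole at s=0). Treating each term separately:
  • 5: tracked with zero error.
  • t: e_ss = 1/K_v with K_v=4/51 → 12.75.
Total e_ss = 12.75.

12.75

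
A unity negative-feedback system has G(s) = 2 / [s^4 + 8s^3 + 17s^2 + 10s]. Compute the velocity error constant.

0.2

The denominator has no term below 10s — 1 pole at s=0, type 1.
K_v = lim_{s→0} s·G(s) = 2 / 10 = 0.2.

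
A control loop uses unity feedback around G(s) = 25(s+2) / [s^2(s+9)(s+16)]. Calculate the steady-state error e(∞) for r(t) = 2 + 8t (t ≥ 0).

The open loop has two poles at the origin → type 2 system. Taking each input component in turn:
  • 2: tracked with zero error.
  • 8t: tracked with zero error.
Total e_ss = 0.

0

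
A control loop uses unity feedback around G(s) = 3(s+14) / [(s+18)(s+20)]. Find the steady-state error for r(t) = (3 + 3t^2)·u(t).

G(s) has no factors of s in the denominator, so the system is type 0. Taking each input component in turn:
  • 3: e_ss = 3/(1+K_p) with K_p=7/60 → 180/67.
  • 3t^2: a type-0 system cannot track it, e_ss → ∞.
The unbounded component dominates.

infinity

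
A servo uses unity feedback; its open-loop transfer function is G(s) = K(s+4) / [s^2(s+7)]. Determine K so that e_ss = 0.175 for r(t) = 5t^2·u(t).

100

System type = 2 (two poles at s=0).
K_a = lim_{s→0} s^2·G(s) = K·4 / (7) = (4/7)·K.
e_ss = 10/K_a = 0.175 ⇒ K_a = 400/7 ⇒ K = (400/7)/(4/7) = 100.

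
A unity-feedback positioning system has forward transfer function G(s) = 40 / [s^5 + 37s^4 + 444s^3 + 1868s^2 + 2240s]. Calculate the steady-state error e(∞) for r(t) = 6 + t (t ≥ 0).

56

The denominator has no term below 2240s — 1 pole at s=0, type 1. Taking each input component in turn:
  • 6: tracked with zero error.
  • t: e_ss = 1/K_v with K_v=1/56 → 56.
Total e_ss = 56.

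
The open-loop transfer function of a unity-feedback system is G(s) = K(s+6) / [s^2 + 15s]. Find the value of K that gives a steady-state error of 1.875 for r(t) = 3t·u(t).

4

Factoring s from the denominator leaves a polynomial with constant term 15, so the system is type 1.
K_v = lim_{s→0} s·G(s) = K·6 / 15 = 0.4·K.
e_ss = 3/K_v = 1.875 ⇒ K_v = 1.6 ⇒ K = 1.6/0.4 = 4.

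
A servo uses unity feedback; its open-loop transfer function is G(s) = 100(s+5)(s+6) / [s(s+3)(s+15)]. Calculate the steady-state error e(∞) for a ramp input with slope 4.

System type = 1 (one pole at s=0).
K_v = lim_{s→0} s·G(s) = 100·5·6 / (3·15) = 200/3.
e_ss = 4/K_v = 4/(200/3) = 0.06.

0.06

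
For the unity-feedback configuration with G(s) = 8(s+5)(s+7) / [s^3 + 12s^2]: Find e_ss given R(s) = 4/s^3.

The denominator has no term below 12s^2 — 2 poles at s=0, type 2.
K_a = lim_{s→0} s^2·G(s) = 8·5·7 / 12 = 70/3.
r(t) = 2t^2 gives R(s) = 4/s^3.
e_ss = 4/K_a = 4/(70/3) = 6/35.

6/35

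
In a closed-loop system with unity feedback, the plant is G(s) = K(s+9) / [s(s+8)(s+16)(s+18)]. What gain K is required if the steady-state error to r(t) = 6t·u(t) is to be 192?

8

G(s) has one factor of s in the denominator, so the system is type 1.
K_v = lim_{s→0} s·G(s) = K·9 / (8·16·18) = (1/256)·K.
e_ss = 6/K_v = 192 ⇒ K_v = 1/32 ⇒ K = (1/32)/(1/256) = 8.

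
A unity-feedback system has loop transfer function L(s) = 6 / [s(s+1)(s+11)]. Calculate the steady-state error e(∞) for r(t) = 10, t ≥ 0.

System type = 1 (one pole at s=0).
K_p = ∞ for a type-1 system; e_ss to a step is zero.

0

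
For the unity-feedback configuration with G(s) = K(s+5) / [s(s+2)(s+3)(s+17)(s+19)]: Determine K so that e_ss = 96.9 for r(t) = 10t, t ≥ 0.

One free integrator in G(s): this is a type 1 system.
K_v = lim_{s→0} s·G(s) = K·5 / (2·3·17·19) = (5/1938)·K.
e_ss = 10/K_v = 96.9 ⇒ K_v = 100/969 ⇒ K = (100/969)/(5/1938) = 40.

40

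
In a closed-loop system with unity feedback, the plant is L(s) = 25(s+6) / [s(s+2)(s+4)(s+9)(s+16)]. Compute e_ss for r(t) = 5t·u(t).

One free integrator in L(s): this is a type 1 system.
K_v = lim_{s→0} s·L(s) = 25·6 / (2·4·9·16) = 25/192.
e_ss = 5/K_v = 5/(25/192) = 38.4.

38.4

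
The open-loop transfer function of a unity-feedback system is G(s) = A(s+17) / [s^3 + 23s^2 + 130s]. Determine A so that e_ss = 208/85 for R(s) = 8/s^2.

25

The denominator has no term below 130s — 1 pole at s=0, type 1.
K_v = lim_{s→0} s·G(s) = A·17 / 130 = (17/130)·A.
e_ss = 8/K_v = 208/85 ⇒ K_v = 85/26 ⇒ A = (85/26)/(17/130) = 25.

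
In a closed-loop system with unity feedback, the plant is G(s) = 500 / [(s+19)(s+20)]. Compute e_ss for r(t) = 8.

No free integrators in G(s): this is a type 0 system.
K_p = lim_{s→0} G(s) = 500 / (19·20) = 25/19.
e_ss = 8/(1 + K_p) = 8/(44/19) = 38/11.

38/11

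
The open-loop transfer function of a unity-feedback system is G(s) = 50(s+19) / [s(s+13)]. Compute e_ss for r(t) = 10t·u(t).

13/95

The open loop has one pole at the origin → type 1 system.
K_v = lim_{s→0} s·G(s) = 50·19 / (13) = 950/13.
e_ss = 10/K_v = 10/(950/13) = 13/95.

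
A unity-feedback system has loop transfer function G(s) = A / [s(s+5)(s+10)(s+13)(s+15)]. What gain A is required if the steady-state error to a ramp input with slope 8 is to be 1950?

The open loop has one pole at the origin → type 1 system.
K_v = lim_{s→0} s·G(s) = A / (5·10·13·15) = (1/9750)·A.
e_ss = 8/K_v = 1950 ⇒ K_v = 4/975 ⇒ A = (4/975)/(1/9750) = 40.

40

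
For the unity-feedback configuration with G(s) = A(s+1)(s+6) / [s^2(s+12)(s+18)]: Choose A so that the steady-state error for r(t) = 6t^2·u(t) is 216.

Two free integrators in G(s): this is a type 2 system.
K_a = lim_{s→0} s^2·G(s) = A·1·6 / (12·18) = (1/36)·A.
e_ss = 12/K_a = 216 ⇒ K_a = 1/18 ⇒ A = (1/18)/(1/36) = 2.

2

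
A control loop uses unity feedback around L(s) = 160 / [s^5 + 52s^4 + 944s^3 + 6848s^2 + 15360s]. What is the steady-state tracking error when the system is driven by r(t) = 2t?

Lowest-order denominator term is 15360s, so the open loop has 1 pole at the origin → type 1 system.
K_v = lim_{s→0} s·L(s) = 160 / 15360 = 1/96.
e_ss = 2/K_v = 2/(1/96) = 192.

192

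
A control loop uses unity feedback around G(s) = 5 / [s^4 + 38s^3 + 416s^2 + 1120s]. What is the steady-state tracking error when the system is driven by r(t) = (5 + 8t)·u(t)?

The denominator has no term below 1120s — 1 pole at s=0, type 1. Treating each term separately:
  • 5: tracked with zero error.
  • 8t: e_ss = 8/K_v with K_v=1/224 → 1792.
Total e_ss = 1792.

1792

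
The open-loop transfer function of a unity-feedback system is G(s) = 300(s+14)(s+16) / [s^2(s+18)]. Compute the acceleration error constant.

The open loop has two poles at the origin → type 2 system.
K_a = lim_{s→0} s^2·G(s) = 300·14·16 / (18) = 11200/3.

11200/3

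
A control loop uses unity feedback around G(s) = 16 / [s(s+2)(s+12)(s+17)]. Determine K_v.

System type = 1 (one pole at s=0).
K_v = lim_{s→0} s·G(s) = 16 / (2·12·17) = 2/51.

2/51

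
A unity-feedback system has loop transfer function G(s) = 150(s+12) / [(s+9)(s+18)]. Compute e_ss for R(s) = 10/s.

No free integrators in G(s): this is a type 0 system.
K_p = lim_{s→0} G(s) = 150·12 / (9·18) = 100/9.
e_ss = 10/(1 + K_p) = 10/(109/9) = 90/109.

90/109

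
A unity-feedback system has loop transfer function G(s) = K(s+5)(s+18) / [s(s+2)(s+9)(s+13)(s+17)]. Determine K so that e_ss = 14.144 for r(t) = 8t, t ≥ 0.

The open loop has one pole at the origin → type 1 system.
K_v = lim_{s→0} s·G(s) = K·5·18 / (2·9·13·17) = (5/221)·K.
e_ss = 8/K_v = 14.144 ⇒ K_v = 125/221 ⇒ K = (125/221)/(5/221) = 25.

25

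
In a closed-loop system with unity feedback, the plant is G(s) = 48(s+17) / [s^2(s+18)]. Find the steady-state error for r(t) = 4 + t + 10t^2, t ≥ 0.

Two free integrators in G(s): this is a type 2 system. Taking each input component in turn:
  • 4: tracked with zero error.
  • t: tracked with zero error.
  • 10t^2: e_ss = 20/K_a with K_a=136/3 → 15/34.
Total e_ss = 15/34.

15/34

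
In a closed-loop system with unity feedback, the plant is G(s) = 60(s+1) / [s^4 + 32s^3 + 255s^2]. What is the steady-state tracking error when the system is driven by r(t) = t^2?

The denominator has no term below 255s^2 — 2 poles at s=0, type 2.
K_a = lim_{s→0} s^2·G(s) = 60·1 / 255 = 4/17.
r(t) = t^2 gives R(s) = 2/s^3.
e_ss = 2/K_a = 2/(4/17) = 8.5.

8.5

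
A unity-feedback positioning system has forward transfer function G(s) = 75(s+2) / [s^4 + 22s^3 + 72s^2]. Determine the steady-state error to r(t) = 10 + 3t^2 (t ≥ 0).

2.88

Lowest-order denominator term is 72s^2, so the open loop has 2 poles at the origin → type 2 system. By superposition:
  • 10: tracked with zero error.
  • 3t^2: e_ss = 6/K_a with K_a=25/12 → 2.88.
Total e_ss = 2.88.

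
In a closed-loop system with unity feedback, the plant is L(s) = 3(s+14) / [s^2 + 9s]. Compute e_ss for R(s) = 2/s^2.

The denominator has no term below 9s — 1 pole at s=0, type 1.
K_v = lim_{s→0} s·L(s) = 3·14 / 9 = 14/3.
e_ss = 2/K_v = 2/(14/3) = 3/7.

3/7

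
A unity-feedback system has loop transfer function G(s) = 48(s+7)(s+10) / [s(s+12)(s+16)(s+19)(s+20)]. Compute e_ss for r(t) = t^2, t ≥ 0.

infinity

System type = 1 (one pole at s=0).
K_a = lim_{s→0} s^2·G(s) = 0; the steady-state error to this parabolic input grows without bound.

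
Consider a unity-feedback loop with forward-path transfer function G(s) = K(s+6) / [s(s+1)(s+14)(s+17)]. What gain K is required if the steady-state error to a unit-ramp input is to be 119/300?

100

The open loop has one pole at the origin → type 1 system.
K_v = lim_{s→0} s·G(s) = K·6 / (1·14·17) = (3/119)·K.
e_ss = 1/K_v = 119/300 ⇒ K_v = 300/119 ⇒ K = (300/119)/(3/119) = 100.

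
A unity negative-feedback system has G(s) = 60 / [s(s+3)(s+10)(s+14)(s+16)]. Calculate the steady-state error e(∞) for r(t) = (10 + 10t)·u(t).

System type = 1 (one pole at s=0). Treating each term separately:
  • 10: tracked with zero error.
  • 10t: e_ss = 10/K_v with K_v=1/112 → 1120.
Total e_ss = 1120.

1120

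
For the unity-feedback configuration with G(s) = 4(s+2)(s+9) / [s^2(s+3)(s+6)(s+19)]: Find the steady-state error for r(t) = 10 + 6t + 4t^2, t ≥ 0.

Two free integrators in G(s): this is a type 2 system. Taking each input component in turn:
  • 10: tracked with zero error.
  • 6t: tracked with zero error.
  • 4t^2: e_ss = 8/K_a with K_a=4/19 → 38.
Total e_ss = 38.

38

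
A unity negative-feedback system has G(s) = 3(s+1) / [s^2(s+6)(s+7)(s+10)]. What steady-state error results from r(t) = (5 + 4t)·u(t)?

System type = 2 (two poles at s=0). By superposition:
  • 5: tracked with zero error.
  • 4t: tracked with zero error.
Total e_ss = 0.

0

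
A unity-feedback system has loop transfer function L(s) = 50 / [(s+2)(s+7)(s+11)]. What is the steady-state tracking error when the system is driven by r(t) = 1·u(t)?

77/102

L(s) has no factors of s in the denominator, so the system is type 0.
K_p = lim_{s→0} L(s) = 50 / (2·7·11) = 25/77.
e_ss = 1/(1 + K_p) = 1/(102/77) = 77/102.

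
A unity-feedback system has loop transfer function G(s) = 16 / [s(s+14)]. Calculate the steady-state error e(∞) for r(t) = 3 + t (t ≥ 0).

0.875

One free integrator in G(s): this is a type 1 system. Taking each input component in turn:
  • 3: tracked with zero error.
  • t: e_ss = 1/K_v with K_v=8/7 → 0.875.
Total e_ss = 0.875.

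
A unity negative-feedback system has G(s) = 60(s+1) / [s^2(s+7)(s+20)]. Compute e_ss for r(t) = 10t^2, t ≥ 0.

Two free integrators in G(s): this is a type 2 system.
K_a = lim_{s→0} s^2·G(s) = 60·1 / (7·20) = 3/7.
r(t) = 10t^2 gives R(s) = 20/s^3.
e_ss = 20/K_a = 20/(3/7) = 140/3.

140/3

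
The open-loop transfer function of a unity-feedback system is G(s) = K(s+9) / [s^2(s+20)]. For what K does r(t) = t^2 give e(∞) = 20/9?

System type = 2 (two poles at s=0).
K_a = lim_{s→0} s^2·G(s) = K·9 / (20) = 0.45·K.
e_ss = 2/K_a = 20/9 ⇒ K_a = 0.9 ⇒ K = 0.9/0.45 = 2.

2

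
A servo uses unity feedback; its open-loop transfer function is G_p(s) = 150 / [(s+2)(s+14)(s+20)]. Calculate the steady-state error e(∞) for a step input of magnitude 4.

G_p(s) has no factors of s in the denominator, so the system is type 0.
K_p = lim_{s→0} G_p(s) = 150 / (2·14·20) = 15/56.
e_ss = 4/(1 + K_p) = 4/(71/56) = 224/71.

224/71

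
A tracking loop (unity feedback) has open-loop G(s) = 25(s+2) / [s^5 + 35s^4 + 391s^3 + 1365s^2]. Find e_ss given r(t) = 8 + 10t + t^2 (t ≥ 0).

54.6

Factoring s^2 from the denominator leaves a polynomial with constant term 1365, so the system is type 2. By superposition:
  • 8: tracked with zero error.
  • 10t: tracked with zero error.
  • t^2: e_ss = 2/K_a with K_a=10/273 → 54.6.
Total e_ss = 54.6.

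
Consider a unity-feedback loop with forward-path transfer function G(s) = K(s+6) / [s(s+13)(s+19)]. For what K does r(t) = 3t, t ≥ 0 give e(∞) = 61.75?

2

G(s) has one factor of s in the denominator, so the system is type 1.
K_v = lim_{s→0} s·G(s) = K·6 / (13·19) = (6/247)·K.
e_ss = 3/K_v = 61.75 ⇒ K_v = 12/247 ⇒ K = (12/247)/(6/247) = 2.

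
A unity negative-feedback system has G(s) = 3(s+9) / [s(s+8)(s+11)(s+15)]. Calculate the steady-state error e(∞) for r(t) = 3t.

G(s) has one factor of s in the denominator, so the system is type 1.
K_v = lim_{s→0} s·G(s) = 3·9 / (8·11·15) = 9/440.
e_ss = 3/K_v = 3/(9/440) = 440/3.

440/3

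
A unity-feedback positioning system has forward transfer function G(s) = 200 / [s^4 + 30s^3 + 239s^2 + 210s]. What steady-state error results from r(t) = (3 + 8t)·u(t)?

8.4

Lowest-order denominator term is 210s, so the open loop has 1 pole at the origin → type 1 system. Treating each term separately:
  • 3: tracked with zero error.
  • 8t: e_ss = 8/K_v with K_v=20/21 → 8.4.
Total e_ss = 8.4.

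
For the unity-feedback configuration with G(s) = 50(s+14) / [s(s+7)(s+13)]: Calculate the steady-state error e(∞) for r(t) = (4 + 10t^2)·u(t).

System type = 1 (one pole at s=0). By superposition:
  • 4: tracked with zero error.
  • 10t^2: a type-1 system cannot track it, e_ss → ∞.
The unbounded component dominates.

infinity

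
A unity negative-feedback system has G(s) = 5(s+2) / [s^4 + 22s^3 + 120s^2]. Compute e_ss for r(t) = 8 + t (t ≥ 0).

0

Lowest-order denominator term is 120s^2, so the open loop has 2 poles at the origin → type 2 system. Taking each input component in turn:
  • 8: tracked with zero error.
  • t: tracked with zero error.
Total e_ss = 0.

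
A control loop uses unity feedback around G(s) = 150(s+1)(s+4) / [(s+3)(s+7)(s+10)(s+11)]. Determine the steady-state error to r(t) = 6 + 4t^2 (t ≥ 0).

System type = 0 (no poles at s=0). Treating each term separately:
  • 6: e_ss = 6/(1+K_p) with K_p=20/77 → 462/97.
  • 4t^2: a type-0 system cannot track it, e_ss → ∞.
The unbounded component dominates.

infinity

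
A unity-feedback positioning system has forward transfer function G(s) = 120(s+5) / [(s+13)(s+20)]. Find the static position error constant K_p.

30/13

G(s) has no factors of s in the denominator, so the system is type 0.
K_p = lim_{s→0} G(s) = 120·5 / (13·20) = 30/13.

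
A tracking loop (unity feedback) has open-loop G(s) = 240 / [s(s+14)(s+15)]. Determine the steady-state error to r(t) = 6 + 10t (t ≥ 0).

8.75

The open loop has one pole at the origin → type 1 system. By superposition:
  • 6: tracked with zero error.
  • 10t: e_ss = 10/K_v with K_v=8/7 → 8.75.
Total e_ss = 8.75.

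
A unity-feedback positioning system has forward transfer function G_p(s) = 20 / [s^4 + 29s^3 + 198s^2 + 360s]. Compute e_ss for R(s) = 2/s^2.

36

The denominator has no term below 360s — 1 pole at s=0, type 1.
K_v = lim_{s→0} s·G_p(s) = 20 / 360 = 1/18.
e_ss = 2/K_v = 2/(1/18) = 36.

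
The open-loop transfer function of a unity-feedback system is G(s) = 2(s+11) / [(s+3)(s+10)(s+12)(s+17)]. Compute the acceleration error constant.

System type = 0 (no poles at s=0).
K_a = lim_{s→0} s^2·G(s) = 0 (the extra factor of s kills the finite limit).

0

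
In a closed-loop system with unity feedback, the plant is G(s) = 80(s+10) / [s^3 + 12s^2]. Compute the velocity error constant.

infinity

K_v = lim_{s→0} s·G(s); with 2 poles at the origin the limit diverges, so K_v = ∞.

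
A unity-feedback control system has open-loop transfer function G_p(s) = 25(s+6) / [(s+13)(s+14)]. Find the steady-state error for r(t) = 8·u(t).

364/83

G_p(s) has no factors of s in the denominator, so the system is type 0.
K_p = lim_{s→0} G_p(s) = 25·6 / (13·14) = 75/91.
e_ss = 8/(1 + K_p) = 8/(166/91) = 364/83.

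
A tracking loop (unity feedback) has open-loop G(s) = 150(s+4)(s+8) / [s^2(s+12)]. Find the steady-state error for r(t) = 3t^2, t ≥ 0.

G(s) has two factors of s in the denominator, so the system is type 2.
K_a = lim_{s→0} s^2·G(s) = 150·4·8 / (12) = 400.
r(t) = 3t^2 gives R(s) = 6/s^3.
e_ss = 6/K_a = 6/400 = 0.015.

0.015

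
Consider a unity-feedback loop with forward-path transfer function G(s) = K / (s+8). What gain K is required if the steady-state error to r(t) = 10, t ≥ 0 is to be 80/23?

System type = 0 (no poles at s=0).
K_p = lim_{s→0} G(s) = K / (8) = 0.125·K.
e_ss = 10/(1 + K_p) = 80/23 ⇒ 1 + 0.125·K = 2.875 ⇒ K = 15.

15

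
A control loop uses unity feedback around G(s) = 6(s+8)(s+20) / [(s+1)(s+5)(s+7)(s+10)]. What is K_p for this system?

96/35

No free integrators in G(s): this is a type 0 system.
K_p = lim_{s→0} G(s) = 6·8·20 / (1·5·7·10) = 96/35.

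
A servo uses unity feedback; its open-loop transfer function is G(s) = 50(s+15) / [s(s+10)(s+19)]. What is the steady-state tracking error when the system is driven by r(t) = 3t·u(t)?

System type = 1 (one pole at s=0).
K_v = lim_{s→0} s·G(s) = 50·15 / (10·19) = 75/19.
e_ss = 3/K_v = 3/(75/19) = 0.76.

0.76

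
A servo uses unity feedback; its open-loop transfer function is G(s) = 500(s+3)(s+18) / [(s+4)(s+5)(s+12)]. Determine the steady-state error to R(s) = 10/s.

System type = 0 (no poles at s=0).
K_p = lim_{s→0} G(s) = 500·3·18 / (4·5·12) = 112.5.
e_ss = 10/(1 + K_p) = 10/113.5 = 20/227.

20/227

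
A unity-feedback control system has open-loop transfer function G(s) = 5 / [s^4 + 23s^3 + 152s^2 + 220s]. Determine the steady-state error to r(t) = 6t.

264

Factoring s from the denominator leaves a polynomial with constant term 220, so the system is type 1.
K_v = lim_{s→0} s·G(s) = 5 / 220 = 1/44.
e_ss = 6/K_v = 6/(1/44) = 264.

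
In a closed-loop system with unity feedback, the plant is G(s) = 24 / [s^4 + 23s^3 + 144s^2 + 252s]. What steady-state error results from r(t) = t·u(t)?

The denominator has no term below 252s — 1 pole at s=0, type 1.
K_v = lim_{s→0} s·G(s) = 24 / 252 = 2/21.
e_ss = 1/K_v = 1/(2/21) = 10.5.

10.5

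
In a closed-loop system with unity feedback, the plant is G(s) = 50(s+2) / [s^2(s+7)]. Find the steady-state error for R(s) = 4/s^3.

System type = 2 (two poles at s=0).
K_a = lim_{s→0} s^2·G(s) = 50·2 / (7) = 100/7.
r(t) = 2t^2 gives R(s) = 4/s^3.
e_ss = 4/K_a = 4/(100/7) = 0.28.

0.28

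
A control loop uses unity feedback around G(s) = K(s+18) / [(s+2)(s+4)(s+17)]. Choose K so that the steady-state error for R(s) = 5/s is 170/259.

50

G(s) has no factors of s in the denominator, so the system is type 0.
K_p = lim_{s→0} G(s) = K·18 / (2·4·17) = (9/68)·K.
e_ss = 5/(1 + K_p) = 170/259 ⇒ 1 + (9/68)·K = 259/34 ⇒ K = 50.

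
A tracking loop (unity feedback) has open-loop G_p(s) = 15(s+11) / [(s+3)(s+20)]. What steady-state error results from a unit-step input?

G_p(s) has no factors of s in the denominator, so the system is type 0.
K_p = lim_{s→0} G_p(s) = 15·11 / (3·20) = 2.75.
e_ss = 1/(1 + K_p) = 1/3.75 = 4/15.

4/15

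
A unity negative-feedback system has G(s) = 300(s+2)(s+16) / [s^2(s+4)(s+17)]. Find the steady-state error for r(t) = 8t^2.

System type = 2 (two poles at s=0).
K_a = lim_{s→0} s^2·G(s) = 300·2·16 / (4·17) = 2400/17.
r(t) = 8t^2 gives R(s) = 16/s^3.
e_ss = 16/K_a = 16/(2400/17) = 17/150.

17/150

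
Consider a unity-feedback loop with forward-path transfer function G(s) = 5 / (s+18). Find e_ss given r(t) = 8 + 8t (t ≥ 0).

The open loop has no poles at the origin → type 0 system. By superposition:
  • 8: e_ss = 8/(1+K_p) with K_p=5/18 → 144/23.
  • 8t: a type-0 system cannot track it, e_ss → ∞.
The unbounded component dominates.

infinity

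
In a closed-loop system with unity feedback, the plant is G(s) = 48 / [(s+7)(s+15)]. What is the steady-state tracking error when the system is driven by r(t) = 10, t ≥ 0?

350/51

No free integrators in G(s): this is a type 0 system.
K_p = lim_{s→0} G(s) = 48 / (7·15) = 16/35.
e_ss = 10/(1 + K_p) = 10/(51/35) = 350/51.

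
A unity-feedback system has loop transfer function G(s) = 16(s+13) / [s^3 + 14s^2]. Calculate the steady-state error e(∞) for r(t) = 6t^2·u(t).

Factoring s^2 from the denominator leaves a polynomial with constant term 14, so the system is type 2.
K_a = lim_{s→0} s^2·G(s) = 16·13 / 14 = 104/7.
r(t) = 6t^2 gives R(s) = 12/s^3.
e_ss = 12/K_a = 12/(104/7) = 21/26.

21/26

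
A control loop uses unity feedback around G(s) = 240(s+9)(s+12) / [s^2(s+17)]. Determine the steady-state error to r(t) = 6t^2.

Two free integrators in G(s): this is a type 2 system.
K_a = lim_{s→0} s^2·G(s) = 240·9·12 / (17) = 25920/17.
r(t) = 6t^2 gives R(s) = 12/s^3.
e_ss = 12/K_a = 12/(25920/17) = 17/2160.

17/2160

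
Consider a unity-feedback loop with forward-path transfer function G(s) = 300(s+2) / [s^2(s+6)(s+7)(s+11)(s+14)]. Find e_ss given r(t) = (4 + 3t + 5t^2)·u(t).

107.8

System type = 2 (two poles at s=0). Treating each term separately:
  • 4: tracked with zero error.
  • 3t: tracked with zero error.
  • 5t^2: e_ss = 10/K_a with K_a=50/539 → 107.8.
Total e_ss = 107.8.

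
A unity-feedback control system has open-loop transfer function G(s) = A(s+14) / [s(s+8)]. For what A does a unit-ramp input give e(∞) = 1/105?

60

The open loop has one pole at the origin → type 1 system.
K_v = lim_{s→0} s·G(s) = A·14 / (8) = 1.75·A.
e_ss = 1/K_v = 1/105 ⇒ K_v = 105 ⇒ A = 105/1.75 = 60.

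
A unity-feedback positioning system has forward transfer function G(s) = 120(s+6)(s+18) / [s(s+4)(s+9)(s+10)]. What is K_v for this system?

System type = 1 (one pole at s=0).
K_v = lim_{s→0} s·G(s) = 120·6·18 / (4·9·10) = 36.

36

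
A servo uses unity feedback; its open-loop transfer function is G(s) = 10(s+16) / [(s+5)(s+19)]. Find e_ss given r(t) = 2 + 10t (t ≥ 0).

infinity

System type = 0 (no poles at s=0). Taking each input component in turn:
  • 2: e_ss = 2/(1+K_p) with K_p=32/19 → 38/51.
  • 10t: a type-0 system cannot track it, e_ss → ∞.
The unbounded component dominates.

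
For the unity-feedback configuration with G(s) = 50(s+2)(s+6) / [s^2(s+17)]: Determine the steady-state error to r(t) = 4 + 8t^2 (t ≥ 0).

The open loop has two poles at the origin → type 2 system. Treating each term separately:
  • 4: tracked with zero error.
  • 8t^2: e_ss = 16/K_a with K_a=600/17 → 34/75.
Total e_ss = 34/75.

34/75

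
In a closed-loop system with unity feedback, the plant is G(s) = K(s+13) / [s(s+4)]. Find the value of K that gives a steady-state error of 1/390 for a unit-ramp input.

The open loop has one pole at the origin → type 1 system.
K_v = lim_{s→0} s·G(s) = K·13 / (4) = 3.25·K.
e_ss = 1/K_v = 1/390 ⇒ K_v = 390 ⇒ K = 390/3.25 = 120.

120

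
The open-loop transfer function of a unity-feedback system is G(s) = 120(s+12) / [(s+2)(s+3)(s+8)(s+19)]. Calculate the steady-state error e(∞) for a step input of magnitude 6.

The open loop has no poles at the origin → type 0 system.
K_p = lim_{s→0} G(s) = 120·12 / (2·3·8·19) = 30/19.
e_ss = 6/(1 + K_p) = 6/(49/19) = 114/49.

114/49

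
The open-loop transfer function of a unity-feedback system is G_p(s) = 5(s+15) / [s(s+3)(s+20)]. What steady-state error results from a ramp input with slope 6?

The open loop has one pole at the origin → type 1 system.
K_v = lim_{s→0} s·G_p(s) = 5·15 / (3·20) = 1.25.
e_ss = 6/K_v = 6/1.25 = 4.8.

4.8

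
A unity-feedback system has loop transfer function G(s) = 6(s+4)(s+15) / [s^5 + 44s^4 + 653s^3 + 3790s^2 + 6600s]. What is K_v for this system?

Factoring s from the denominator leaves a polynomial with constant term 6600, so the system is type 1.
K_v = lim_{s→0} s·G(s) = 6·4·15 / 6600 = 3/55.

3/55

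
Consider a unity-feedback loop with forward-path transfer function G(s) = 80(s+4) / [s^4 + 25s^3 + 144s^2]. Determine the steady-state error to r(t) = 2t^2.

1.8

The denominator has no term below 144s^2 — 2 poles at s=0, type 2.
K_a = lim_{s→0} s^2·G(s) = 80·4 / 144 = 20/9.
r(t) = 2t^2 gives R(s) = 4/s^3.
e_ss = 4/K_a = 4/(20/9) = 1.8.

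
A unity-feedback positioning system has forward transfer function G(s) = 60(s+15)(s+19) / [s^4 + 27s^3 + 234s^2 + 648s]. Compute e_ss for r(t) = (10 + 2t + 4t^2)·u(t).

Factoring s from the denominator leaves a polynomial with constant term 648, so the system is type 1. Taking each input component in turn:
  • 10: tracked with zero error.
  • 2t: e_ss = 2/K_v with K_v=475/18 → 36/475.
  • 4t^2: a type-1 system cannot track it, e_ss → ∞.
The unbounded component dominates.

infinity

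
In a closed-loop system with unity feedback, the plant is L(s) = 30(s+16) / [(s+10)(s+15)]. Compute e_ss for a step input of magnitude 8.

40/21

L(s) has no factors of s in the denominator, so the system is type 0.
K_p = lim_{s→0} L(s) = 30·16 / (10·15) = 3.2.
e_ss = 8/(1 + K_p) = 8/4.2 = 40/21.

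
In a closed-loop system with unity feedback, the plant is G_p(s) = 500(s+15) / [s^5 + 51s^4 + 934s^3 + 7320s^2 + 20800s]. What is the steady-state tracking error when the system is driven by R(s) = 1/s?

0

Lowest-order denominator term is 20800s, so the open loop has 1 pole at the origin → type 1 system.
K_p = ∞ for a type-1 system; e_ss to a step is zero.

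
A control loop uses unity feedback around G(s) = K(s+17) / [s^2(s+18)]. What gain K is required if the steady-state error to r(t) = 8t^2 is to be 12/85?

120

Two free integrators in G(s): this is a type 2 system.
K_a = lim_{s→0} s^2·G(s) = K·17 / (18) = (17/18)·K.
e_ss = 16/K_a = 12/85 ⇒ K_a = 340/3 ⇒ K = (340/3)/(17/18) = 120.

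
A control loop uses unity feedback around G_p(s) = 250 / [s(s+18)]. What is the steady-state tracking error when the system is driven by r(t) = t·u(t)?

0.072

G_p(s) has one factor of s in the denominator, so the system is type 1.
K_v = lim_{s→0} s·G_p(s) = 250 / (18) = 125/9.
e_ss = 1/K_v = 1/(125/9) = 0.072.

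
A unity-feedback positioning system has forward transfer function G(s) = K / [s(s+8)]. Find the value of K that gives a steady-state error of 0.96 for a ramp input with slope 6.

G(s) has one factor of s in the denominator, so the system is type 1.
K_v = lim_{s→0} s·G(s) = K / (8) = 0.125·K.
e_ss = 6/K_v = 0.96 ⇒ K_v = 6.25 ⇒ K = 6.25/0.125 = 50.

50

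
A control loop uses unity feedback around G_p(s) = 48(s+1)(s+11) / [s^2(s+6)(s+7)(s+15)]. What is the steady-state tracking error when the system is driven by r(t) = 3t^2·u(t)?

System type = 2 (two poles at s=0).
K_a = lim_{s→0} s^2·G_p(s) = 48·1·11 / (6·7·15) = 88/105.
r(t) = 3t^2 gives R(s) = 6/s^3.
e_ss = 6/K_a = 6/(88/105) = 315/44.

315/44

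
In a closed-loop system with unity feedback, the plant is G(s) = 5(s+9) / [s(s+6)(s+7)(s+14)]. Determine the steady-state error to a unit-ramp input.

196/15

System type = 1 (one pole at s=0).
K_v = lim_{s→0} s·G(s) = 5·9 / (6·7·14) = 15/196.
e_ss = 1/K_v = 1/(15/196) = 196/15.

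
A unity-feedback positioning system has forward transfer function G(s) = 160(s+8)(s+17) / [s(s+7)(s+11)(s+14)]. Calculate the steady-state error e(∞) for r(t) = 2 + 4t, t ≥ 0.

539/2720

One free integrator in G(s): this is a type 1 system. Treating each term separately:
  • 2: tracked with zero error.
  • 4t: e_ss = 4/K_v with K_v=10880/539 → 539/2720.
Total e_ss = 539/2720.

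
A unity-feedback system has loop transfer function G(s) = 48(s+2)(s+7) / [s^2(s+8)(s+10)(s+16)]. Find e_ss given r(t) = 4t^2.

320/21

Two free integrators in G(s): this is a type 2 system.
K_a = lim_{s→0} s^2·G(s) = 48·2·7 / (8·10·16) = 0.525.
r(t) = 4t^2 gives R(s) = 8/s^3.
e_ss = 8/K_a = 8/0.525 = 320/21.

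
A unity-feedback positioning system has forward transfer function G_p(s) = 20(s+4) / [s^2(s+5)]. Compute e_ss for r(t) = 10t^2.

1.25

The open loop has two poles at the origin → type 2 system.
K_a = lim_{s→0} s^2·G_p(s) = 20·4 / (5) = 16.
r(t) = 10t^2 gives R(s) = 20/s^3.
e_ss = 20/K_a = 20/16 = 1.25.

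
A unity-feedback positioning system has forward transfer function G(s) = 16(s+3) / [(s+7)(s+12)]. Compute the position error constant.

G(s) has no factors of s in the denominator, so the system is type 0.
K_p = lim_{s→0} G(s) = 16·3 / (7·12) = 4/7.

4/7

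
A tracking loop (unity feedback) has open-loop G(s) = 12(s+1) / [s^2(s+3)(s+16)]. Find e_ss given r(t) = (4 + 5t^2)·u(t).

Two free integrators in G(s): this is a type 2 system. Treating each term separately:
  • 4: tracked with zero error.
  • 5t^2: e_ss = 10/K_a with K_a=0.25 → 40.
Total e_ss = 40.

40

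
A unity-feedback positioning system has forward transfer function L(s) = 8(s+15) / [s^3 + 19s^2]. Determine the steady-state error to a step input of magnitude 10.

Factoring s^2 from the denominator leaves a polynomial with constant term 19, so the system is type 2.
K_p = ∞ for a type-2 system; e_ss to a step is zero.

0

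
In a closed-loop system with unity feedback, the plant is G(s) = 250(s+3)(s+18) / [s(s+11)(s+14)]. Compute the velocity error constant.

G(s) has one factor of s in the denominator, so the system is type 1.
K_v = lim_{s→0} s·G(s) = 250·3·18 / (11·14) = 6750/77.

6750/77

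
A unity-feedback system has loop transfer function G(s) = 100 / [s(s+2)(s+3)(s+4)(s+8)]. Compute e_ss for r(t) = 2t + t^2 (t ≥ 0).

infinity

G(s) has one factor of s in the denominator, so the system is type 1. Treating each term separately:
  • 2t: e_ss = 2/K_v with K_v=25/48 → 3.84.
  • t^2: a type-1 system cannot track it, e_ss → ∞.
The unbounded component dominates.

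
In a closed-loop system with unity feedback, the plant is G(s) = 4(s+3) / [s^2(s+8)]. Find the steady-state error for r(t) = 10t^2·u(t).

40/3

G(s) has two factors of s in the denominator, so the system is type 2.
K_a = lim_{s→0} s^2·G(s) = 4·3 / (8) = 1.5.
r(t) = 10t^2 gives R(s) = 20/s^3.
e_ss = 20/K_a = 20/1.5 = 40/3.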